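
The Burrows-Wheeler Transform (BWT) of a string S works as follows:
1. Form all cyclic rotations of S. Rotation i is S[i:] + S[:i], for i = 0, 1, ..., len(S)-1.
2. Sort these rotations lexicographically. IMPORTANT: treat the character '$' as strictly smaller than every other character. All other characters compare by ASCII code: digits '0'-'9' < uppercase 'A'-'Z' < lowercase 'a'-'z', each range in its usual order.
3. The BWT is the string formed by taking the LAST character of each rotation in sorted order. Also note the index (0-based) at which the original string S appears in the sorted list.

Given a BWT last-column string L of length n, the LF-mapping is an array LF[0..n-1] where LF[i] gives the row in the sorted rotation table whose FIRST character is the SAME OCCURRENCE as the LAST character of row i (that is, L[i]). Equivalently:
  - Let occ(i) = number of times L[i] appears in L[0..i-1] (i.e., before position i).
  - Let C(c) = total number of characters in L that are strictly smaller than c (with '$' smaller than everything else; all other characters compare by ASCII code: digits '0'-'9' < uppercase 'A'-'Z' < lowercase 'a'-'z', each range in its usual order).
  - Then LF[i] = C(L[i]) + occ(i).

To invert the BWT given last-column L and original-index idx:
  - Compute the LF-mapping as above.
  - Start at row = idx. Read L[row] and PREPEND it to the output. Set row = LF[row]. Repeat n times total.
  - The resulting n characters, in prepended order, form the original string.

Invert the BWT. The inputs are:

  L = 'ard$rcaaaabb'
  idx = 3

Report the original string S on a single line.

LF mapping: 1 10 9 0 11 8 2 3 4 5 6 7
Walk LF starting at row 3, prepending L[row]:
  step 1: row=3, L[3]='$', prepend. Next row=LF[3]=0
  step 2: row=0, L[0]='a', prepend. Next row=LF[0]=1
  step 3: row=1, L[1]='r', prepend. Next row=LF[1]=10
  step 4: row=10, L[10]='b', prepend. Next row=LF[10]=6
  step 5: row=6, L[6]='a', prepend. Next row=LF[6]=2
  step 6: row=2, L[2]='d', prepend. Next row=LF[2]=9
  step 7: row=9, L[9]='a', prepend. Next row=LF[9]=5
  step 8: row=5, L[5]='c', prepend. Next row=LF[5]=8
  step 9: row=8, L[8]='a', prepend. Next row=LF[8]=4
  step 10: row=4, L[4]='r', prepend. Next row=LF[4]=11
  step 11: row=11, L[11]='b', prepend. Next row=LF[11]=7
  step 12: row=7, L[7]='a', prepend. Next row=LF[7]=3
Reversed output: abracadabra$

Answer: abracadabra$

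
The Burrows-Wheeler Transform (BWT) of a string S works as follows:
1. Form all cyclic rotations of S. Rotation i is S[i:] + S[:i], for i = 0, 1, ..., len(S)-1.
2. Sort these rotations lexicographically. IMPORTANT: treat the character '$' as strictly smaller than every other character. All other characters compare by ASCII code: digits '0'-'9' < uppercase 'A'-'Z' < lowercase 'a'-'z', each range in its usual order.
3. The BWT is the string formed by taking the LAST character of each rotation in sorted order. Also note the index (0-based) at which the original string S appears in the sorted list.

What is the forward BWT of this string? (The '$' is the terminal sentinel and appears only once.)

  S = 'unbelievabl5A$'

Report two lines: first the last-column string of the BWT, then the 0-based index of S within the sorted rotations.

All 14 rotations (rotation i = S[i:]+S[:i]):
  rot[0] = unbelievabl5A$
  rot[1] = nbelievabl5A$u
  rot[2] = believabl5A$un
  rot[3] = elievabl5A$unb
  rot[4] = lievabl5A$unbe
  rot[5] = ievabl5A$unbel
  rot[6] = evabl5A$unbeli
  rot[7] = vabl5A$unbelie
  rot[8] = abl5A$unbeliev
  rot[9] = bl5A$unbelieva
  rot[10] = l5A$unbelievab
  rot[11] = 5A$unbelievabl
  rot[12] = A$unbelievabl5
  rot[13] = $unbelievabl5A
Sorted (with $ < everything):
  sorted[0] = $unbelievabl5A  (last char: 'A')
  sorted[1] = 5A$unbelievabl  (last char: 'l')
  sorted[2] = A$unbelievabl5  (last char: '5')
  sorted[3] = abl5A$unbeliev  (last char: 'v')
  sorted[4] = believabl5A$un  (last char: 'n')
  sorted[5] = bl5A$unbelieva  (last char: 'a')
  sorted[6] = elievabl5A$unb  (last char: 'b')
  sorted[7] = evabl5A$unbeli  (last char: 'i')
  sorted[8] = ievabl5A$unbel  (last char: 'l')
  sorted[9] = l5A$unbelievab  (last char: 'b')
  sorted[10] = lievabl5A$unbe  (last char: 'e')
  sorted[11] = nbelievabl5A$u  (last char: 'u')
  sorted[12] = unbelievabl5A$  (last char: '$')
  sorted[13] = vabl5A$unbelie  (last char: 'e')
Last column: Al5vnabilbeu$e
Original string S is at sorted index 12

Answer: Al5vnabilbeu$e
12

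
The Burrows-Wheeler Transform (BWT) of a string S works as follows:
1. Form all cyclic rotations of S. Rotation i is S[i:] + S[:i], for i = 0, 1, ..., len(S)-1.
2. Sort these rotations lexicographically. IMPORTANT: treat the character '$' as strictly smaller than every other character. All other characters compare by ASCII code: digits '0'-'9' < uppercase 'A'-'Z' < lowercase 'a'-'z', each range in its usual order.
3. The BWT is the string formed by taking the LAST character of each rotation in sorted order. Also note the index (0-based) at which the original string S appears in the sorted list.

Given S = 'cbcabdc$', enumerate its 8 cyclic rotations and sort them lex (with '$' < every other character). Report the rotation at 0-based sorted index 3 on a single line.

Answer: bdc$cbca

Derivation:
All 8 rotations (rotation i = S[i:]+S[:i]):
  rot[0] = cbcabdc$
  rot[1] = bcabdc$c
  rot[2] = cabdc$cb
  rot[3] = abdc$cbc
  rot[4] = bdc$cbca
  rot[5] = dc$cbcab
  rot[6] = c$cbcabd
  rot[7] = $cbcabdc
Sorted (with $ < everything):
  sorted[0] = $cbcabdc
  sorted[1] = abdc$cbc
  sorted[2] = bcabdc$c
  sorted[3] = bdc$cbca
  sorted[4] = c$cbcabd
  sorted[5] = cabdc$cb
  sorted[6] = cbcabdc$
  sorted[7] = dc$cbcab
sorted[3] = bdc$cbca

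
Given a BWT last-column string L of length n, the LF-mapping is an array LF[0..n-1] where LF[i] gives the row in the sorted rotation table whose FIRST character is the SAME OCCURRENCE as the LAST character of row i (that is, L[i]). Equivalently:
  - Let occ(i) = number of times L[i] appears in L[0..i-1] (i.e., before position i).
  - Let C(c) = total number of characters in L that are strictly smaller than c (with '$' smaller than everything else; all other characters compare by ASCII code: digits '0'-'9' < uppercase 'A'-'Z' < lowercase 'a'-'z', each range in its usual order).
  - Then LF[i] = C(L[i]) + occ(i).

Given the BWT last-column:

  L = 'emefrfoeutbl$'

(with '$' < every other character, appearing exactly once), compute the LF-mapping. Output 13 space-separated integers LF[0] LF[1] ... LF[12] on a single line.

Char counts: '$':1, 'b':1, 'e':3, 'f':2, 'l':1, 'm':1, 'o':1, 'r':1, 't':1, 'u':1
C (first-col start): C('$')=0, C('b')=1, C('e')=2, C('f')=5, C('l')=7, C('m')=8, C('o')=9, C('r')=10, C('t')=11, C('u')=12
L[0]='e': occ=0, LF[0]=C('e')+0=2+0=2
L[1]='m': occ=0, LF[1]=C('m')+0=8+0=8
L[2]='e': occ=1, LF[2]=C('e')+1=2+1=3
L[3]='f': occ=0, LF[3]=C('f')+0=5+0=5
L[4]='r': occ=0, LF[4]=C('r')+0=10+0=10
L[5]='f': occ=1, LF[5]=C('f')+1=5+1=6
L[6]='o': occ=0, LF[6]=C('o')+0=9+0=9
L[7]='e': occ=2, LF[7]=C('e')+2=2+2=4
L[8]='u': occ=0, LF[8]=C('u')+0=12+0=12
L[9]='t': occ=0, LF[9]=C('t')+0=11+0=11
L[10]='b': occ=0, LF[10]=C('b')+0=1+0=1
L[11]='l': occ=0, LF[11]=C('l')+0=7+0=7
L[12]='$': occ=0, LF[12]=C('$')+0=0+0=0

Answer: 2 8 3 5 10 6 9 4 12 11 1 7 0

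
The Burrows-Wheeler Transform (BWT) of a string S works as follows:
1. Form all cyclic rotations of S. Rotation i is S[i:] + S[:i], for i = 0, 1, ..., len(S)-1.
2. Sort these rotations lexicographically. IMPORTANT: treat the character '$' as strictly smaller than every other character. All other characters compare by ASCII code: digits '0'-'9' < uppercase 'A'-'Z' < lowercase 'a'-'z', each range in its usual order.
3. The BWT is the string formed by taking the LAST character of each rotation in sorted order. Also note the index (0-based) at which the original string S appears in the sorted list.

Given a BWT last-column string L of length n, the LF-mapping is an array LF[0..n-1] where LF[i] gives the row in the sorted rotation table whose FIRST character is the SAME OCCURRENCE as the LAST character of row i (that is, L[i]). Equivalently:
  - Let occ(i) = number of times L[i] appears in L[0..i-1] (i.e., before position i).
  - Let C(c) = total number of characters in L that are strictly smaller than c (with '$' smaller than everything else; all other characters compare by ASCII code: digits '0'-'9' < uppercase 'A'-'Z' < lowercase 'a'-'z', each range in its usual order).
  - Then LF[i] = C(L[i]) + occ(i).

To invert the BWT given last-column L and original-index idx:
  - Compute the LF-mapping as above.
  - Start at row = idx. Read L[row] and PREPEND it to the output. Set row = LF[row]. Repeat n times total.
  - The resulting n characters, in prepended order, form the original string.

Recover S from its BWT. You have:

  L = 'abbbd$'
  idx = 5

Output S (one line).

Answer: dbbba$

Derivation:
LF mapping: 1 2 3 4 5 0
Walk LF starting at row 5, prepending L[row]:
  step 1: row=5, L[5]='$', prepend. Next row=LF[5]=0
  step 2: row=0, L[0]='a', prepend. Next row=LF[0]=1
  step 3: row=1, L[1]='b', prepend. Next row=LF[1]=2
  step 4: row=2, L[2]='b', prepend. Next row=LF[2]=3
  step 5: row=3, L[3]='b', prepend. Next row=LF[3]=4
  step 6: row=4, L[4]='d', prepend. Next row=LF[4]=5
Reversed output: dbbba$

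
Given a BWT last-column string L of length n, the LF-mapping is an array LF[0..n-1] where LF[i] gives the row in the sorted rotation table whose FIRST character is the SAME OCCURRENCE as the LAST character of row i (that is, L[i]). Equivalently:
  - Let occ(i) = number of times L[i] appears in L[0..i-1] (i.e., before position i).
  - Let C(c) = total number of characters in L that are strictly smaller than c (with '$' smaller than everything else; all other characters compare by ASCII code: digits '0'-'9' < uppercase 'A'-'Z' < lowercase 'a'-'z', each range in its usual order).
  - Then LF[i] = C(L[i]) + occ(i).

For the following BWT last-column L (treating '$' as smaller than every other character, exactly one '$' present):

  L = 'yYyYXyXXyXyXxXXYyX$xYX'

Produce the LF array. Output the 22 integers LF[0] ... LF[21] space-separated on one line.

Answer: 16 10 17 11 1 18 2 3 19 4 20 5 14 6 7 12 21 8 0 15 13 9

Derivation:
Char counts: '$':1, 'X':9, 'Y':4, 'x':2, 'y':6
C (first-col start): C('$')=0, C('X')=1, C('Y')=10, C('x')=14, C('y')=16
L[0]='y': occ=0, LF[0]=C('y')+0=16+0=16
L[1]='Y': occ=0, LF[1]=C('Y')+0=10+0=10
L[2]='y': occ=1, LF[2]=C('y')+1=16+1=17
L[3]='Y': occ=1, LF[3]=C('Y')+1=10+1=11
L[4]='X': occ=0, LF[4]=C('X')+0=1+0=1
L[5]='y': occ=2, LF[5]=C('y')+2=16+2=18
L[6]='X': occ=1, LF[6]=C('X')+1=1+1=2
L[7]='X': occ=2, LF[7]=C('X')+2=1+2=3
L[8]='y': occ=3, LF[8]=C('y')+3=16+3=19
L[9]='X': occ=3, LF[9]=C('X')+3=1+3=4
L[10]='y': occ=4, LF[10]=C('y')+4=16+4=20
L[11]='X': occ=4, LF[11]=C('X')+4=1+4=5
L[12]='x': occ=0, LF[12]=C('x')+0=14+0=14
L[13]='X': occ=5, LF[13]=C('X')+5=1+5=6
L[14]='X': occ=6, LF[14]=C('X')+6=1+6=7
L[15]='Y': occ=2, LF[15]=C('Y')+2=10+2=12
L[16]='y': occ=5, LF[16]=C('y')+5=16+5=21
L[17]='X': occ=7, LF[17]=C('X')+7=1+7=8
L[18]='$': occ=0, LF[18]=C('$')+0=0+0=0
L[19]='x': occ=1, LF[19]=C('x')+1=14+1=15
L[20]='Y': occ=3, LF[20]=C('Y')+3=10+3=13
L[21]='X': occ=8, LF[21]=C('X')+8=1+8=9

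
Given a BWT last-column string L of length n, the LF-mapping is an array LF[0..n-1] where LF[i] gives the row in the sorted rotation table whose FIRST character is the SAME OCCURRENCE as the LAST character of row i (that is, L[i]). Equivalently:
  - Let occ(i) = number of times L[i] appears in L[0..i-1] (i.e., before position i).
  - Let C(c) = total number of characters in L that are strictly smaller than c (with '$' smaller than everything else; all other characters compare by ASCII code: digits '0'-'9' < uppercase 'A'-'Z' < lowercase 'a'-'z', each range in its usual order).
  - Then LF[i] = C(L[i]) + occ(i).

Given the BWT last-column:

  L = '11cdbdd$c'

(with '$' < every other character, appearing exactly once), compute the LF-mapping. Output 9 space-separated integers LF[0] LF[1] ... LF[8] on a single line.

Char counts: '$':1, '1':2, 'b':1, 'c':2, 'd':3
C (first-col start): C('$')=0, C('1')=1, C('b')=3, C('c')=4, C('d')=6
L[0]='1': occ=0, LF[0]=C('1')+0=1+0=1
L[1]='1': occ=1, LF[1]=C('1')+1=1+1=2
L[2]='c': occ=0, LF[2]=C('c')+0=4+0=4
L[3]='d': occ=0, LF[3]=C('d')+0=6+0=6
L[4]='b': occ=0, LF[4]=C('b')+0=3+0=3
L[5]='d': occ=1, LF[5]=C('d')+1=6+1=7
L[6]='d': occ=2, LF[6]=C('d')+2=6+2=8
L[7]='$': occ=0, LF[7]=C('$')+0=0+0=0
L[8]='c': occ=1, LF[8]=C('c')+1=4+1=5

Answer: 1 2 4 6 3 7 8 0 5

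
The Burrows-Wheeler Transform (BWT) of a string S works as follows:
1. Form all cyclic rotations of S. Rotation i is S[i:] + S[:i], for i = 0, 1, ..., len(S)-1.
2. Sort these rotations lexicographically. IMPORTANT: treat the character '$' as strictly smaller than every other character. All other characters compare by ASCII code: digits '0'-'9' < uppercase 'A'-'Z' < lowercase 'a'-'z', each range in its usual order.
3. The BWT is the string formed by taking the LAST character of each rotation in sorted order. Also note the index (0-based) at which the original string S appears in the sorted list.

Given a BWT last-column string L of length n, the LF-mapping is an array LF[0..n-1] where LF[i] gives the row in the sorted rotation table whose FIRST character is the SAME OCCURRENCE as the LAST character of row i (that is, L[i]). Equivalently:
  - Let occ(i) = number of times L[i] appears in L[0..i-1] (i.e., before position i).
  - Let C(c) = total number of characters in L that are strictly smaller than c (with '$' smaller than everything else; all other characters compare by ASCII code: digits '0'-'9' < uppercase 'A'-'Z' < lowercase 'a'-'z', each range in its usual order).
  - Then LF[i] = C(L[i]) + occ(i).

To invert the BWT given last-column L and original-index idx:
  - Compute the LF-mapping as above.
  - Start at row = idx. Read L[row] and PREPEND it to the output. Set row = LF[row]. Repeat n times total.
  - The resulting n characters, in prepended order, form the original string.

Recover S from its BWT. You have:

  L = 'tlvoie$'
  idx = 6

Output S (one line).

Answer: violet$

Derivation:
LF mapping: 5 3 6 4 2 1 0
Walk LF starting at row 6, prepending L[row]:
  step 1: row=6, L[6]='$', prepend. Next row=LF[6]=0
  step 2: row=0, L[0]='t', prepend. Next row=LF[0]=5
  step 3: row=5, L[5]='e', prepend. Next row=LF[5]=1
  step 4: row=1, L[1]='l', prepend. Next row=LF[1]=3
  step 5: row=3, L[3]='o', prepend. Next row=LF[3]=4
  step 6: row=4, L[4]='i', prepend. Next row=LF[4]=2
  step 7: row=2, L[2]='v', prepend. Next row=LF[2]=6
Reversed output: violet$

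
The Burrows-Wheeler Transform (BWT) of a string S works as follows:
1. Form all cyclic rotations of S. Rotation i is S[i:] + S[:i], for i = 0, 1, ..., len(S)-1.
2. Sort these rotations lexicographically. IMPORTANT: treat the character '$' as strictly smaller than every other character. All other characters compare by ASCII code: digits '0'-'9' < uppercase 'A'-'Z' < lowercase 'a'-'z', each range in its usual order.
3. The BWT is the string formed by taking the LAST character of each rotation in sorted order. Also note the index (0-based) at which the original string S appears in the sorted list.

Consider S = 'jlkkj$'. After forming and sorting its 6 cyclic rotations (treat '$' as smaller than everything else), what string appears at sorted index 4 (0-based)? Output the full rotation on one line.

Answer: kkj$jl

Derivation:
All 6 rotations (rotation i = S[i:]+S[:i]):
  rot[0] = jlkkj$
  rot[1] = lkkj$j
  rot[2] = kkj$jl
  rot[3] = kj$jlk
  rot[4] = j$jlkk
  rot[5] = $jlkkj
Sorted (with $ < everything):
  sorted[0] = $jlkkj
  sorted[1] = j$jlkk
  sorted[2] = jlkkj$
  sorted[3] = kj$jlk
  sorted[4] = kkj$jl
  sorted[5] = lkkj$j
sorted[4] = kkj$jl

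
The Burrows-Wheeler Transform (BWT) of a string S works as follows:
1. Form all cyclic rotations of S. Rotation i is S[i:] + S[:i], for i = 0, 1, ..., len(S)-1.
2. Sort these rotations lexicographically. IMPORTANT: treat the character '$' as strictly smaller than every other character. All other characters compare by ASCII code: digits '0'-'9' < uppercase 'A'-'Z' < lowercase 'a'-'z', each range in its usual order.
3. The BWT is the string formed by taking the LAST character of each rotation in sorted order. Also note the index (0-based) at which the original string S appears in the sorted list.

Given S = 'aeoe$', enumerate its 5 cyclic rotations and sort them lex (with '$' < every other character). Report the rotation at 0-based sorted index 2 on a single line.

Answer: e$aeo

Derivation:
All 5 rotations (rotation i = S[i:]+S[:i]):
  rot[0] = aeoe$
  rot[1] = eoe$a
  rot[2] = oe$ae
  rot[3] = e$aeo
  rot[4] = $aeoe
Sorted (with $ < everything):
  sorted[0] = $aeoe
  sorted[1] = aeoe$
  sorted[2] = e$aeo
  sorted[3] = eoe$a
  sorted[4] = oe$ae
sorted[2] = e$aeo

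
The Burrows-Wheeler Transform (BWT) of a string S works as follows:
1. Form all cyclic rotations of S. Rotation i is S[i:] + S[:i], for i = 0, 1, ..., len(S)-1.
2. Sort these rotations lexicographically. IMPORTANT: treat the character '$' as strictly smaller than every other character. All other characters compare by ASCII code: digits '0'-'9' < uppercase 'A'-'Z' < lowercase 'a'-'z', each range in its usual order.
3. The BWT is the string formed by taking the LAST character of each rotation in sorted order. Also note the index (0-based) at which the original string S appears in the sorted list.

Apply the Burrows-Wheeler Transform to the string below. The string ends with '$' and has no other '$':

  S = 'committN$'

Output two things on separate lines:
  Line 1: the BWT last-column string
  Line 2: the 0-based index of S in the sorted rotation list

All 9 rotations (rotation i = S[i:]+S[:i]):
  rot[0] = committN$
  rot[1] = ommittN$c
  rot[2] = mmittN$co
  rot[3] = mittN$com
  rot[4] = ittN$comm
  rot[5] = ttN$commi
  rot[6] = tN$commit
  rot[7] = N$committ
  rot[8] = $committN
Sorted (with $ < everything):
  sorted[0] = $committN  (last char: 'N')
  sorted[1] = N$committ  (last char: 't')
  sorted[2] = committN$  (last char: '$')
  sorted[3] = ittN$comm  (last char: 'm')
  sorted[4] = mittN$com  (last char: 'm')
  sorted[5] = mmittN$co  (last char: 'o')
  sorted[6] = ommittN$c  (last char: 'c')
  sorted[7] = tN$commit  (last char: 't')
  sorted[8] = ttN$commi  (last char: 'i')
Last column: Nt$mmocti
Original string S is at sorted index 2

Answer: Nt$mmocti
2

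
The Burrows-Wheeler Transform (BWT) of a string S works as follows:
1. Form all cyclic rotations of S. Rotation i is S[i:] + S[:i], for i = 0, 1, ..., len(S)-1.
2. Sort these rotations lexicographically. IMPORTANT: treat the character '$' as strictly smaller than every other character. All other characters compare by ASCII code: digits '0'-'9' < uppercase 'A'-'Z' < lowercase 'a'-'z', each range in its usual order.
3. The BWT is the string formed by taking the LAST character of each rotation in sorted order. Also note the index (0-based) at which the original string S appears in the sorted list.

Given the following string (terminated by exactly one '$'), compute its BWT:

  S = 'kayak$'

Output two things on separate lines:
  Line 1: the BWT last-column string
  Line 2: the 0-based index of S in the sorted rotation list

Answer: kyka$a
4

Derivation:
All 6 rotations (rotation i = S[i:]+S[:i]):
  rot[0] = kayak$
  rot[1] = ayak$k
  rot[2] = yak$ka
  rot[3] = ak$kay
  rot[4] = k$kaya
  rot[5] = $kayak
Sorted (with $ < everything):
  sorted[0] = $kayak  (last char: 'k')
  sorted[1] = ak$kay  (last char: 'y')
  sorted[2] = ayak$k  (last char: 'k')
  sorted[3] = k$kaya  (last char: 'a')
  sorted[4] = kayak$  (last char: '$')
  sorted[5] = yak$ka  (last char: 'a')
Last column: kyka$a
Original string S is at sorted index 4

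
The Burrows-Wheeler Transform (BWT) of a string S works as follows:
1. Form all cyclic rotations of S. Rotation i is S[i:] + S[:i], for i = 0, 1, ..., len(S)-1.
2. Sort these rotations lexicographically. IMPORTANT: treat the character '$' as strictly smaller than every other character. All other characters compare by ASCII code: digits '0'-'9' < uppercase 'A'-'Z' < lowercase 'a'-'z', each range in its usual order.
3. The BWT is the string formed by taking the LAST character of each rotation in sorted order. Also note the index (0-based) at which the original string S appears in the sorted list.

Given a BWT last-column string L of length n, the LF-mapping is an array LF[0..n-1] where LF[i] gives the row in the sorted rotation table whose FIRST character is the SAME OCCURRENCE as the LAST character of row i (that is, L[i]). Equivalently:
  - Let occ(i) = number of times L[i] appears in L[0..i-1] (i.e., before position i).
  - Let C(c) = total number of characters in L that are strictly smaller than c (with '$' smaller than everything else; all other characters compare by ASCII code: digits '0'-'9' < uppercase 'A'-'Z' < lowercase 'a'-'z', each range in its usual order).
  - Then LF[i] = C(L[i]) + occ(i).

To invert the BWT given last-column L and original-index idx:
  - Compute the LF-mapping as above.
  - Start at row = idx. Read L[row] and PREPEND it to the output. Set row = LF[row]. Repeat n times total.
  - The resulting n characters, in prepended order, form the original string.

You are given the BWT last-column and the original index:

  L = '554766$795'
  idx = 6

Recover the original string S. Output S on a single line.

Answer: 665977545$

Derivation:
LF mapping: 2 3 1 7 5 6 0 8 9 4
Walk LF starting at row 6, prepending L[row]:
  step 1: row=6, L[6]='$', prepend. Next row=LF[6]=0
  step 2: row=0, L[0]='5', prepend. Next row=LF[0]=2
  step 3: row=2, L[2]='4', prepend. Next row=LF[2]=1
  step 4: row=1, L[1]='5', prepend. Next row=LF[1]=3
  step 5: row=3, L[3]='7', prepend. Next row=LF[3]=7
  step 6: row=7, L[7]='7', prepend. Next row=LF[7]=8
  step 7: row=8, L[8]='9', prepend. Next row=LF[8]=9
  step 8: row=9, L[9]='5', prepend. Next row=LF[9]=4
  step 9: row=4, L[4]='6', prepend. Next row=LF[4]=5
  step 10: row=5, L[5]='6', prepend. Next row=LF[5]=6
Reversed output: 665977545$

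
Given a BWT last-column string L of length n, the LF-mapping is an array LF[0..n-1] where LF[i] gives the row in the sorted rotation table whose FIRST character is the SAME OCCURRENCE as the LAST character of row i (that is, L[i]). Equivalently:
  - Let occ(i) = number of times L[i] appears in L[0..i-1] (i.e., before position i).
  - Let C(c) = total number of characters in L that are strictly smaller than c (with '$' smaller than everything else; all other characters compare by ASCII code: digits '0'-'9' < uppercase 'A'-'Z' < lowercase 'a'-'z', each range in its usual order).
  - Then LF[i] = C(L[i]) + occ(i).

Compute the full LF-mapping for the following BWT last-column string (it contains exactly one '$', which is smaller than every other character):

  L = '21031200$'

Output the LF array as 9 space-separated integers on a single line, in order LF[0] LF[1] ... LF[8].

Answer: 6 4 1 8 5 7 2 3 0

Derivation:
Char counts: '$':1, '0':3, '1':2, '2':2, '3':1
C (first-col start): C('$')=0, C('0')=1, C('1')=4, C('2')=6, C('3')=8
L[0]='2': occ=0, LF[0]=C('2')+0=6+0=6
L[1]='1': occ=0, LF[1]=C('1')+0=4+0=4
L[2]='0': occ=0, LF[2]=C('0')+0=1+0=1
L[3]='3': occ=0, LF[3]=C('3')+0=8+0=8
L[4]='1': occ=1, LF[4]=C('1')+1=4+1=5
L[5]='2': occ=1, LF[5]=C('2')+1=6+1=7
L[6]='0': occ=1, LF[6]=C('0')+1=1+1=2
L[7]='0': occ=2, LF[7]=C('0')+2=1+2=3
L[8]='$': occ=0, LF[8]=C('$')+0=0+0=0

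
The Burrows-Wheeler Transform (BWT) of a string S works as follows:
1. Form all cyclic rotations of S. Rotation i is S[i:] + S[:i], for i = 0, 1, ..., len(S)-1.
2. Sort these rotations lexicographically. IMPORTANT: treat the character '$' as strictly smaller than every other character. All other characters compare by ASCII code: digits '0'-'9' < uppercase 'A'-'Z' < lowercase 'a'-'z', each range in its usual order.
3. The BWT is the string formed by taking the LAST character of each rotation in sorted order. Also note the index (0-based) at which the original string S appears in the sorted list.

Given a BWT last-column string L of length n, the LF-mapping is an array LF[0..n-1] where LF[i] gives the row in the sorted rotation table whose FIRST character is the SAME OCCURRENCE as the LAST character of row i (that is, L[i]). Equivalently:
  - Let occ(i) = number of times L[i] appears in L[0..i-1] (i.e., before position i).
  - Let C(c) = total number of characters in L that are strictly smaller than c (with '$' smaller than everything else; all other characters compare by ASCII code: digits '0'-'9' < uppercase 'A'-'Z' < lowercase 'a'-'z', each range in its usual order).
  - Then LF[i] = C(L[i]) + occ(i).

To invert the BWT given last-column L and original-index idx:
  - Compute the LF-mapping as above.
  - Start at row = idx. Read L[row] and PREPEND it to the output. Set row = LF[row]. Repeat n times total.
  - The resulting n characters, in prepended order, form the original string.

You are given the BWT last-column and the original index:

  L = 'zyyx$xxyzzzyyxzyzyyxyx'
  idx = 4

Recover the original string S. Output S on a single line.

Answer: xyzyxxzyyyyzyzyyxxxzz$

Derivation:
LF mapping: 16 7 8 1 0 2 3 9 17 18 19 10 11 4 20 12 21 13 14 5 15 6
Walk LF starting at row 4, prepending L[row]:
  step 1: row=4, L[4]='$', prepend. Next row=LF[4]=0
  step 2: row=0, L[0]='z', prepend. Next row=LF[0]=16
  step 3: row=16, L[16]='z', prepend. Next row=LF[16]=21
  step 4: row=21, L[21]='x', prepend. Next row=LF[21]=6
  step 5: row=6, L[6]='x', prepend. Next row=LF[6]=3
  step 6: row=3, L[3]='x', prepend. Next row=LF[3]=1
  step 7: row=1, L[1]='y', prepend. Next row=LF[1]=7
  step 8: row=7, L[7]='y', prepend. Next row=LF[7]=9
  step 9: row=9, L[9]='z', prepend. Next row=LF[9]=18
  step 10: row=18, L[18]='y', prepend. Next row=LF[18]=14
  step 11: row=14, L[14]='z', prepend. Next row=LF[14]=20
  step 12: row=20, L[20]='y', prepend. Next row=LF[20]=15
  step 13: row=15, L[15]='y', prepend. Next row=LF[15]=12
  step 14: row=12, L[12]='y', prepend. Next row=LF[12]=11
  step 15: row=11, L[11]='y', prepend. Next row=LF[11]=10
  step 16: row=10, L[10]='z', prepend. Next row=LF[10]=19
  step 17: row=19, L[19]='x', prepend. Next row=LF[19]=5
  step 18: row=5, L[5]='x', prepend. Next row=LF[5]=2
  step 19: row=2, L[2]='y', prepend. Next row=LF[2]=8
  step 20: row=8, L[8]='z', prepend. Next row=LF[8]=17
  step 21: row=17, L[17]='y', prepend. Next row=LF[17]=13
  step 22: row=13, L[13]='x', prepend. Next row=LF[13]=4
Reversed output: xyzyxxzyyyyzyzyyxxxzz$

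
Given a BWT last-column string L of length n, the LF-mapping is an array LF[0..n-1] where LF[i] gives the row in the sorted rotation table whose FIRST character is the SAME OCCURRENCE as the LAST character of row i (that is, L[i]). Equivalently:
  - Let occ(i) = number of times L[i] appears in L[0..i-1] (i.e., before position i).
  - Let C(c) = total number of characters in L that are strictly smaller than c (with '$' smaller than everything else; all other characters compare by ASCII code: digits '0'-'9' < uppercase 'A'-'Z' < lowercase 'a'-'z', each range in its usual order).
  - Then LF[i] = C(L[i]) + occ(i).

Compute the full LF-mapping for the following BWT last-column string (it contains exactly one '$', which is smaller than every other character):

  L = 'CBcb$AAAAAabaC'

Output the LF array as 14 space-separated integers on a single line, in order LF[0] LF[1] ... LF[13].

Char counts: '$':1, 'A':5, 'B':1, 'C':2, 'a':2, 'b':2, 'c':1
C (first-col start): C('$')=0, C('A')=1, C('B')=6, C('C')=7, C('a')=9, C('b')=11, C('c')=13
L[0]='C': occ=0, LF[0]=C('C')+0=7+0=7
L[1]='B': occ=0, LF[1]=C('B')+0=6+0=6
L[2]='c': occ=0, LF[2]=C('c')+0=13+0=13
L[3]='b': occ=0, LF[3]=C('b')+0=11+0=11
L[4]='$': occ=0, LF[4]=C('$')+0=0+0=0
L[5]='A': occ=0, LF[5]=C('A')+0=1+0=1
L[6]='A': occ=1, LF[6]=C('A')+1=1+1=2
L[7]='A': occ=2, LF[7]=C('A')+2=1+2=3
L[8]='A': occ=3, LF[8]=C('A')+3=1+3=4
L[9]='A': occ=4, LF[9]=C('A')+4=1+4=5
L[10]='a': occ=0, LF[10]=C('a')+0=9+0=9
L[11]='b': occ=1, LF[11]=C('b')+1=11+1=12
L[12]='a': occ=1, LF[12]=C('a')+1=9+1=10
L[13]='C': occ=1, LF[13]=C('C')+1=7+1=8

Answer: 7 6 13 11 0 1 2 3 4 5 9 12 10 8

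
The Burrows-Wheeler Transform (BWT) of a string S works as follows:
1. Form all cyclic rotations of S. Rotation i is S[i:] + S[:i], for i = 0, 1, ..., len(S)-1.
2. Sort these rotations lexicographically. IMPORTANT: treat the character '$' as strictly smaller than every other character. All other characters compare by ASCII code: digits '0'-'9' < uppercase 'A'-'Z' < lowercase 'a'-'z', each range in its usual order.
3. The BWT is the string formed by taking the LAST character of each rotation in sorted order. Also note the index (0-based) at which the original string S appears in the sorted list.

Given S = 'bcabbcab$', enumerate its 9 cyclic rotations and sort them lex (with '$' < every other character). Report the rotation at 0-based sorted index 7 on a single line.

All 9 rotations (rotation i = S[i:]+S[:i]):
  rot[0] = bcabbcab$
  rot[1] = cabbcab$b
  rot[2] = abbcab$bc
  rot[3] = bbcab$bca
  rot[4] = bcab$bcab
  rot[5] = cab$bcabb
  rot[6] = ab$bcabbc
  rot[7] = b$bcabbca
  rot[8] = $bcabbcab
Sorted (with $ < everything):
  sorted[0] = $bcabbcab
  sorted[1] = ab$bcabbc
  sorted[2] = abbcab$bc
  sorted[3] = b$bcabbca
  sorted[4] = bbcab$bca
  sorted[5] = bcab$bcab
  sorted[6] = bcabbcab$
  sorted[7] = cab$bcabb
  sorted[8] = cabbcab$b
sorted[7] = cab$bcabb

Answer: cab$bcabb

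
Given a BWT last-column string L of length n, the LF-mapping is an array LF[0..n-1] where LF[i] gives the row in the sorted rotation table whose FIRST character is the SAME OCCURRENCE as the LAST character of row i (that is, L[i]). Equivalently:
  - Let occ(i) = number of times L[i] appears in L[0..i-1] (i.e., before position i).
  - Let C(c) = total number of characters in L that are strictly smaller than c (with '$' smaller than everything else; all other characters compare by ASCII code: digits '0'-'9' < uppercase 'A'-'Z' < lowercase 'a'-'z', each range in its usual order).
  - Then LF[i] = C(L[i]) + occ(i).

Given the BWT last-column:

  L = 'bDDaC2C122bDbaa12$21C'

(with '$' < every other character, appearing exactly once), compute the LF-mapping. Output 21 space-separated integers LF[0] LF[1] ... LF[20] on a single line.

Char counts: '$':1, '1':3, '2':5, 'C':3, 'D':3, 'a':3, 'b':3
C (first-col start): C('$')=0, C('1')=1, C('2')=4, C('C')=9, C('D')=12, C('a')=15, C('b')=18
L[0]='b': occ=0, LF[0]=C('b')+0=18+0=18
L[1]='D': occ=0, LF[1]=C('D')+0=12+0=12
L[2]='D': occ=1, LF[2]=C('D')+1=12+1=13
L[3]='a': occ=0, LF[3]=C('a')+0=15+0=15
L[4]='C': occ=0, LF[4]=C('C')+0=9+0=9
L[5]='2': occ=0, LF[5]=C('2')+0=4+0=4
L[6]='C': occ=1, LF[6]=C('C')+1=9+1=10
L[7]='1': occ=0, LF[7]=C('1')+0=1+0=1
L[8]='2': occ=1, LF[8]=C('2')+1=4+1=5
L[9]='2': occ=2, LF[9]=C('2')+2=4+2=6
L[10]='b': occ=1, LF[10]=C('b')+1=18+1=19
L[11]='D': occ=2, LF[11]=C('D')+2=12+2=14
L[12]='b': occ=2, LF[12]=C('b')+2=18+2=20
L[13]='a': occ=1, LF[13]=C('a')+1=15+1=16
L[14]='a': occ=2, LF[14]=C('a')+2=15+2=17
L[15]='1': occ=1, LF[15]=C('1')+1=1+1=2
L[16]='2': occ=3, LF[16]=C('2')+3=4+3=7
L[17]='$': occ=0, LF[17]=C('$')+0=0+0=0
L[18]='2': occ=4, LF[18]=C('2')+4=4+4=8
L[19]='1': occ=2, LF[19]=C('1')+2=1+2=3
L[20]='C': occ=2, LF[20]=C('C')+2=9+2=11

Answer: 18 12 13 15 9 4 10 1 5 6 19 14 20 16 17 2 7 0 8 3 11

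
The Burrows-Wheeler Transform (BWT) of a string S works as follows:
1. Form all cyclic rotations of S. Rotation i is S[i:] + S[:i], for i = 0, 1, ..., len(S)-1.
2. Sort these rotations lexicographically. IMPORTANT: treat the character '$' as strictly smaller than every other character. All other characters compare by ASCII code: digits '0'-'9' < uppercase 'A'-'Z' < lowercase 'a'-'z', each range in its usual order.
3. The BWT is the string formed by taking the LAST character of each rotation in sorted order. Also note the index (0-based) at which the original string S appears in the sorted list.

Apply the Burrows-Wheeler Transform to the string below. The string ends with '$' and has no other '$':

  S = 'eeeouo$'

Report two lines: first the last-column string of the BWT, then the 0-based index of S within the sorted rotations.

All 7 rotations (rotation i = S[i:]+S[:i]):
  rot[0] = eeeouo$
  rot[1] = eeouo$e
  rot[2] = eouo$ee
  rot[3] = ouo$eee
  rot[4] = uo$eeeo
  rot[5] = o$eeeou
  rot[6] = $eeeouo
Sorted (with $ < everything):
  sorted[0] = $eeeouo  (last char: 'o')
  sorted[1] = eeeouo$  (last char: '$')
  sorted[2] = eeouo$e  (last char: 'e')
  sorted[3] = eouo$ee  (last char: 'e')
  sorted[4] = o$eeeou  (last char: 'u')
  sorted[5] = ouo$eee  (last char: 'e')
  sorted[6] = uo$eeeo  (last char: 'o')
Last column: o$eeueo
Original string S is at sorted index 1

Answer: o$eeueo
1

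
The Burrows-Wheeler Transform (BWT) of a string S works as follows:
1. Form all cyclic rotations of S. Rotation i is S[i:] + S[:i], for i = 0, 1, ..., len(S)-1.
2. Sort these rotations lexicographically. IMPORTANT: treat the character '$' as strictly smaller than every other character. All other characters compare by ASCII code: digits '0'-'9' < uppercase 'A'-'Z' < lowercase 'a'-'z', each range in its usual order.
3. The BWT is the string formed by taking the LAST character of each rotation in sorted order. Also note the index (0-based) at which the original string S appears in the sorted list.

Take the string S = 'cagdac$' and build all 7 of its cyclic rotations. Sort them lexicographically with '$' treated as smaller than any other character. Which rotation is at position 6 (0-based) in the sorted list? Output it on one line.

Answer: gdac$ca

Derivation:
All 7 rotations (rotation i = S[i:]+S[:i]):
  rot[0] = cagdac$
  rot[1] = agdac$c
  rot[2] = gdac$ca
  rot[3] = dac$cag
  rot[4] = ac$cagd
  rot[5] = c$cagda
  rot[6] = $cagdac
Sorted (with $ < everything):
  sorted[0] = $cagdac
  sorted[1] = ac$cagd
  sorted[2] = agdac$c
  sorted[3] = c$cagda
  sorted[4] = cagdac$
  sorted[5] = dac$cag
  sorted[6] = gdac$ca
sorted[6] = gdac$ca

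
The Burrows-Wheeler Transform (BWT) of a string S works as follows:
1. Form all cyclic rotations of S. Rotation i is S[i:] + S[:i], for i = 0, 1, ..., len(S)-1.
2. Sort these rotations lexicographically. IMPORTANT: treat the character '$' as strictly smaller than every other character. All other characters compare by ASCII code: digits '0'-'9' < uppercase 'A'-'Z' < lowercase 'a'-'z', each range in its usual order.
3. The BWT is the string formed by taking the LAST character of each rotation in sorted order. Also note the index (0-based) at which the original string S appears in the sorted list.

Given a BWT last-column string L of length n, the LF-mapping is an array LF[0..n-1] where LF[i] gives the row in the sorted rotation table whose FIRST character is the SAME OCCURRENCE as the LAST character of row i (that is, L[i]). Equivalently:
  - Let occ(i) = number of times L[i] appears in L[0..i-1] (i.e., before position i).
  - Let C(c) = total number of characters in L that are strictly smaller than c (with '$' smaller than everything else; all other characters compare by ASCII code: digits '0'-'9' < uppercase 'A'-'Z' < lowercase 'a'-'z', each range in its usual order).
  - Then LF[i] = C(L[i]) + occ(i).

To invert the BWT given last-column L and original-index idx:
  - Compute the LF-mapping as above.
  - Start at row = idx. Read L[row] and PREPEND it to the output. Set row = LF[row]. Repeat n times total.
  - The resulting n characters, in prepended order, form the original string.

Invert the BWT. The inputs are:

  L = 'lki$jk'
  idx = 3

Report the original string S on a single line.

Answer: kijkl$

Derivation:
LF mapping: 5 3 1 0 2 4
Walk LF starting at row 3, prepending L[row]:
  step 1: row=3, L[3]='$', prepend. Next row=LF[3]=0
  step 2: row=0, L[0]='l', prepend. Next row=LF[0]=5
  step 3: row=5, L[5]='k', prepend. Next row=LF[5]=4
  step 4: row=4, L[4]='j', prepend. Next row=LF[4]=2
  step 5: row=2, L[2]='i', prepend. Next row=LF[2]=1
  step 6: row=1, L[1]='k', prepend. Next row=LF[1]=3
Reversed output: kijkl$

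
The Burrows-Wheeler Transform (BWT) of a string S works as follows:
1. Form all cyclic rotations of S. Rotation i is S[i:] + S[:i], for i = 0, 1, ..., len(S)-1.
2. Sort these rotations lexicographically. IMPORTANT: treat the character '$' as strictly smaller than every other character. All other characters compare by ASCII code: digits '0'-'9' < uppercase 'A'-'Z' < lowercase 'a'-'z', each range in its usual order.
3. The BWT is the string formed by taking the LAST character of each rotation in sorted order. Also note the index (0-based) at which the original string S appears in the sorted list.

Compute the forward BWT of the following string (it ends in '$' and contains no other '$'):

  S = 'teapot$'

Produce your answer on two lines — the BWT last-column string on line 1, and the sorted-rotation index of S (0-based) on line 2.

All 7 rotations (rotation i = S[i:]+S[:i]):
  rot[0] = teapot$
  rot[1] = eapot$t
  rot[2] = apot$te
  rot[3] = pot$tea
  rot[4] = ot$teap
  rot[5] = t$teapo
  rot[6] = $teapot
Sorted (with $ < everything):
  sorted[0] = $teapot  (last char: 't')
  sorted[1] = apot$te  (last char: 'e')
  sorted[2] = eapot$t  (last char: 't')
  sorted[3] = ot$teap  (last char: 'p')
  sorted[4] = pot$tea  (last char: 'a')
  sorted[5] = t$teapo  (last char: 'o')
  sorted[6] = teapot$  (last char: '$')
Last column: tetpao$
Original string S is at sorted index 6

Answer: tetpao$
6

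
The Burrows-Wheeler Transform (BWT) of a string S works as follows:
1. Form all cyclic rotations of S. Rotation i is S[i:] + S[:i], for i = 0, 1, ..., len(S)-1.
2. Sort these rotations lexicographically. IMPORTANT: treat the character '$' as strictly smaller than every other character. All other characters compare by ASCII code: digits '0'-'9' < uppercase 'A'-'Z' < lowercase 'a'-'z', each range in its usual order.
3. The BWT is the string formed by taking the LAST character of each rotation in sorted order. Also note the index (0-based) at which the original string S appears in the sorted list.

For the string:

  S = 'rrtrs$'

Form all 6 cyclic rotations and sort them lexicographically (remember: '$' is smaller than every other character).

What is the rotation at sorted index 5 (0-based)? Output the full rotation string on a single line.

All 6 rotations (rotation i = S[i:]+S[:i]):
  rot[0] = rrtrs$
  rot[1] = rtrs$r
  rot[2] = trs$rr
  rot[3] = rs$rrt
  rot[4] = s$rrtr
  rot[5] = $rrtrs
Sorted (with $ < everything):
  sorted[0] = $rrtrs
  sorted[1] = rrtrs$
  sorted[2] = rs$rrt
  sorted[3] = rtrs$r
  sorted[4] = s$rrtr
  sorted[5] = trs$rr
sorted[5] = trs$rr

Answer: trs$rr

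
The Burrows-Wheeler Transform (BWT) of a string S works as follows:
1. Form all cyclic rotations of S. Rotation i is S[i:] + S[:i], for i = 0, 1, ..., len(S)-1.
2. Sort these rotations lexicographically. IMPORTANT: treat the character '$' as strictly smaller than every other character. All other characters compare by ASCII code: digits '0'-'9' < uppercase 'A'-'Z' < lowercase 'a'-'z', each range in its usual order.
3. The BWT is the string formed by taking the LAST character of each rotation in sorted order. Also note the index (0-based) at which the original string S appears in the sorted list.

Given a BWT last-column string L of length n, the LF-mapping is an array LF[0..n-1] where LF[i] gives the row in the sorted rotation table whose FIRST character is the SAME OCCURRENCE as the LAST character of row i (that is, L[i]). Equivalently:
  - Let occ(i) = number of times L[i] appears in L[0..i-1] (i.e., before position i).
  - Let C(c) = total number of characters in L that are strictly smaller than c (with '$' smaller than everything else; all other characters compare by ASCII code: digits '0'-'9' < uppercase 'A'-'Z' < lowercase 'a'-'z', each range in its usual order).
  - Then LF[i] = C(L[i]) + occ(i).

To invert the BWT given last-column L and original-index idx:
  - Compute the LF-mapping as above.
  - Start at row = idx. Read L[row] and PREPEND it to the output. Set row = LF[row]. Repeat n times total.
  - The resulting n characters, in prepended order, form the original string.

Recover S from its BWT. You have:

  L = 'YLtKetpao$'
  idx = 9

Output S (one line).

LF mapping: 3 2 8 1 5 9 7 4 6 0
Walk LF starting at row 9, prepending L[row]:
  step 1: row=9, L[9]='$', prepend. Next row=LF[9]=0
  step 2: row=0, L[0]='Y', prepend. Next row=LF[0]=3
  step 3: row=3, L[3]='K', prepend. Next row=LF[3]=1
  step 4: row=1, L[1]='L', prepend. Next row=LF[1]=2
  step 5: row=2, L[2]='t', prepend. Next row=LF[2]=8
  step 6: row=8, L[8]='o', prepend. Next row=LF[8]=6
  step 7: row=6, L[6]='p', prepend. Next row=LF[6]=7
  step 8: row=7, L[7]='a', prepend. Next row=LF[7]=4
  step 9: row=4, L[4]='e', prepend. Next row=LF[4]=5
  step 10: row=5, L[5]='t', prepend. Next row=LF[5]=9
Reversed output: teapotLKY$

Answer: teapotLKY$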